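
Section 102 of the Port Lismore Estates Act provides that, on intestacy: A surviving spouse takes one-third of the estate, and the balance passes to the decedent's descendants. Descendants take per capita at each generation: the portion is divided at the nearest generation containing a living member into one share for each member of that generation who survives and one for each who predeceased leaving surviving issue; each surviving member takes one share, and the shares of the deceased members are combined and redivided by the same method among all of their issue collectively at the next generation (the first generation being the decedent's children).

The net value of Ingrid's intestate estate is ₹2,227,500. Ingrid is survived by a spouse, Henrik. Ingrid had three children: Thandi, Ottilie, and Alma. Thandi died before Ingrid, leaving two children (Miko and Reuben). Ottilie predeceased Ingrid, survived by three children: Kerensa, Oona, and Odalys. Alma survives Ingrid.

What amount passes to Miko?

Henrik takes one-third of ₹2,227,500 = ₹742,500. The remaining ₹1,485,000 passes to the descendants.
The descendants' portion (₹1,485,000) is divided at the children's generation into 3 shares of ₹495,000. Alma takes ₹495,000. The 2 shares of the deceased (Thandi and Ottilie) are combined into a pool of ₹990,000.
That pool (₹990,000) is divided at the grandchildren's generation equally among Miko, Reuben, Kerensa, Oona, and Odalys: ₹198,000 each.

Miko receives ₹198,000.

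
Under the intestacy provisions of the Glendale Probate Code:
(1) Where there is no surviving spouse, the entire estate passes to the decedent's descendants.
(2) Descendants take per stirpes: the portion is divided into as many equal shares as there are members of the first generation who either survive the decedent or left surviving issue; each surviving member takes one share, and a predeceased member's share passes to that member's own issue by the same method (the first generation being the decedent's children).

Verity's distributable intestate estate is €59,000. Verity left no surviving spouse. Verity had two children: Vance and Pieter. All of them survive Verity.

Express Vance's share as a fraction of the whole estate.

Vance receives 1/2 of the estate.

The entire €59,000 passes to the descendants.
That amount (€59,000) is divided into 2 shares of €29,500: Vance and Pieter each take €29,500.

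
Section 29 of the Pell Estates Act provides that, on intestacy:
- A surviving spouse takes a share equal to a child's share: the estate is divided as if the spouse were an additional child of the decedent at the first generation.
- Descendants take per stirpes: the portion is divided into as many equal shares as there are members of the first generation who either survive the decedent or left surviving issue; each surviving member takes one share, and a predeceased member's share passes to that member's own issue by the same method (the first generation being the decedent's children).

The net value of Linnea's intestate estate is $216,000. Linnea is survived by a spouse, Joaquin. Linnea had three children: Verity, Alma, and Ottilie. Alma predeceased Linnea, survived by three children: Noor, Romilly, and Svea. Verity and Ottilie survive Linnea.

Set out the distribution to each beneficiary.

Joaquin: $54,000; Verity: $54,000; Noor: $18,000; Romilly: $18,000; Svea: $18,000; Ottilie: $54,000

The spouse counts as an additional share at the children's level, so there are 4 primary shares of $54,000. Joaquin takes one such share ($54,000).
The children's combined portion ($162,000) is divided into 3 shares of $54,000: Verity and Ottilie each take $54,000; Alma's $54,000 share passes to Alma's issue.
Alma's share ($54,000) is divided into 3 shares of $18,000: Noor, Romilly, and Svea each take $18,000.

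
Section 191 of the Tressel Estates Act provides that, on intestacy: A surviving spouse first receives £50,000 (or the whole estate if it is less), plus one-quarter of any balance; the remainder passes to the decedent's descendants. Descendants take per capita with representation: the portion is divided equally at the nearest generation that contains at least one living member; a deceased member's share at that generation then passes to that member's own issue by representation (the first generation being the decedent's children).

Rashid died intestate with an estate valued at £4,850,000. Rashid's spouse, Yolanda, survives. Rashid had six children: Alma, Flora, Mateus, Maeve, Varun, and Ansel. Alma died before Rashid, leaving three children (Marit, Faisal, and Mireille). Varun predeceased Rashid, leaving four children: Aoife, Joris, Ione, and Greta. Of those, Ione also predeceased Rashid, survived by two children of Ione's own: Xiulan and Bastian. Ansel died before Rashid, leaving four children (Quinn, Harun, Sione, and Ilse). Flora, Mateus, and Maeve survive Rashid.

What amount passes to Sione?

Yolanda first takes £50,000, leaving a balance of £4,800,000. Yolanda then takes one-quarter of the balance (£1,200,000), for a total of £1,250,000. The remaining £3,600,000 passes to the descendants.
The descendants' portion (£3,600,000) is divided into 6 shares of £600,000: Flora, Mateus, and Maeve each take £600,000; Alma's £600,000 share passes to Alma's issue; Varun's £600,000 share passes to Varun's issue; Ansel's £600,000 share passes to Ansel's issue.
Alma's share (£600,000) is divided into 3 shares of £200,000: Marit, Faisal, and Mireille each take £200,000.
Varun's share (£600,000) is divided into 4 shares of £150,000: Aoife, Joris, and Greta each take £150,000; Ione's £150,000 share passes to Ione's issue.
Ione's share (£150,000) is divided into 2 shares of £75,000: Xiulan and Bastian each take £75,000.
Ansel's share (£600,000) is divided into 4 shares of £150,000: Quinn, Harun, Sione, and Ilse each take £150,000.

Sione receives £150,000.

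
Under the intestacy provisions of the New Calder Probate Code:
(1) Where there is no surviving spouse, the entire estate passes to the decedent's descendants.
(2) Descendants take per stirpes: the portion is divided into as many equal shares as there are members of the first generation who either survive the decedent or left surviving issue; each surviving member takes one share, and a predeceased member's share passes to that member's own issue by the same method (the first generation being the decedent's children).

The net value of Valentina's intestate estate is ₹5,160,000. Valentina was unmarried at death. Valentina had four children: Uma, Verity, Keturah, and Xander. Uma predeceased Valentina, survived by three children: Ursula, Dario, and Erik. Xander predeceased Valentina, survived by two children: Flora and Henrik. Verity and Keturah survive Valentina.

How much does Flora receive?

The entire ₹5,160,000 passes to the descendants.
That amount (₹5,160,000) is divided into 4 shares of ₹1,290,000: Verity and Keturah each take ₹1,290,000; Uma's ₹1,290,000 share passes to Uma's issue; Xander's ₹1,290,000 share passes to Xander's issue.
Uma's share (₹1,290,000) is divided into 3 shares of ₹430,000: Ursula, Dario, and Erik each take ₹430,000.
Xander's share (₹1,290,000) is divided into 2 shares of ₹645,000: Flora and Henrik each take ₹645,000.

Flora receives ₹645,000.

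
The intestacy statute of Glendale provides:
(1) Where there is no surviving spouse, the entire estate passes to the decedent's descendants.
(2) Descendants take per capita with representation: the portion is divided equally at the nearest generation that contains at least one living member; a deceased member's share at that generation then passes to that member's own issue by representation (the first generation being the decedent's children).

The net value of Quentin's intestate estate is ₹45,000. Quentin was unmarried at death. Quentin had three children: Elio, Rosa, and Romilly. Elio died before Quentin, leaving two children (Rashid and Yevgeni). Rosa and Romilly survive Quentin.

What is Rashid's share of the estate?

The entire ₹45,000 passes to the descendants.
That amount (₹45,000) is divided into 3 shares of ₹15,000: Rosa and Romilly each take ₹15,000; Elio's ₹15,000 share passes to Elio's issue.
Elio's share (₹15,000) is divided into 2 shares of ₹7,500: Rashid and Yevgeni each take ₹7,500.

Rashid receives ₹7,500.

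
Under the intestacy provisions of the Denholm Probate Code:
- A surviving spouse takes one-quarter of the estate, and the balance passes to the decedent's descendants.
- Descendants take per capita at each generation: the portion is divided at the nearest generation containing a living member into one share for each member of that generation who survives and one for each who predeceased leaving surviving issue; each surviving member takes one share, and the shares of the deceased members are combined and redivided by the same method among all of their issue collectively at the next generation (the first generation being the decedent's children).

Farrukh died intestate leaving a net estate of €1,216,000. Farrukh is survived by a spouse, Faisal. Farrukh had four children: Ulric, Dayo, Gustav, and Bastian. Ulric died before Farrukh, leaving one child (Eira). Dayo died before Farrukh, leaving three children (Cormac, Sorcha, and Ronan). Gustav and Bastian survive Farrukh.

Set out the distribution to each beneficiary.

Faisal: €304,000; Eira: €114,000; Cormac: €114,000; Sorcha: €114,000; Ronan: €114,000; Gustav: €228,000; Bastian: €228,000

Faisal takes one-quarter of €1,216,000 = €304,000. The remaining €912,000 passes to the descendants.
The descendants' portion (€912,000) is divided at the children's generation into 4 shares of €228,000. Gustav and Bastian each take €228,000. The 2 shares of the deceased (Ulric and Dayo) are combined into a pool of €456,000.
That pool (€456,000) is divided at the grandchildren's generation equally among Eira, Cormac, Sorcha, and Ronan: €114,000 each.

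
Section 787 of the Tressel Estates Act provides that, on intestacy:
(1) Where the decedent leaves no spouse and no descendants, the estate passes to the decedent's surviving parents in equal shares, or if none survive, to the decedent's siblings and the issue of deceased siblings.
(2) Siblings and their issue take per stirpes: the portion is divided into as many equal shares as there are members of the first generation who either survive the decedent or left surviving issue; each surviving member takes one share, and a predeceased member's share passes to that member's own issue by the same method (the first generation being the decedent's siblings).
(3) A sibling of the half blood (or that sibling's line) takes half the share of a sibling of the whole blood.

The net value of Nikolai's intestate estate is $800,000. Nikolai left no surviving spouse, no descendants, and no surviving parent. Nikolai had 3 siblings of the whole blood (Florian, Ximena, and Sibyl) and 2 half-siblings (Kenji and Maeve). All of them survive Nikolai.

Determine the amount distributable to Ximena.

The entire $800,000 passes to the siblings and their issue.
Counting each half-blood sibling's line as half a unit, there are 4 units in $800,000, so one unit is $200,000. Whole-blood lines (Florian, Ximena, and Sibyl) take $200,000 each; half-blood lines (Kenji and Maeve) take $100,000 each.

Ximena receives $200,000.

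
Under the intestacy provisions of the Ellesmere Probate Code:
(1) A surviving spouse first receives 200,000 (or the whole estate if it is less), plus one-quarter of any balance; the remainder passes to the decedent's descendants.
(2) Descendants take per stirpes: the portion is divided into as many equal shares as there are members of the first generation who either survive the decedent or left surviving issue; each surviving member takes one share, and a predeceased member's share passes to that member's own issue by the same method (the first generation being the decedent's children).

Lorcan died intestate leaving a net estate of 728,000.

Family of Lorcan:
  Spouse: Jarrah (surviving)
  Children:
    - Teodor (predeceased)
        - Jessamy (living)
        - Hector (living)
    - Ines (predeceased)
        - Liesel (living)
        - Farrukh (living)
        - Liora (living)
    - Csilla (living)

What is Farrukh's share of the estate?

Jarrah first takes 200,000, leaving a balance of 528,000. Jarrah then takes one-quarter of the balance (132,000), for a total of 332,000. The remaining 396,000 passes to the descendants.
The descendants' portion (396,000) is divided into 3 shares of 132,000: Csilla takes 132,000; Teodor's 132,000 share passes to Teodor's issue; Ines's 132,000 share passes to Ines's issue.
Teodor's share (132,000) is divided into 2 shares of 66,000: Jessamy and Hector each take 66,000.
Ines's share (132,000) is divided into 3 shares of 44,000: Liesel, Farrukh, and Liora each take 44,000.

Farrukh receives 44,000.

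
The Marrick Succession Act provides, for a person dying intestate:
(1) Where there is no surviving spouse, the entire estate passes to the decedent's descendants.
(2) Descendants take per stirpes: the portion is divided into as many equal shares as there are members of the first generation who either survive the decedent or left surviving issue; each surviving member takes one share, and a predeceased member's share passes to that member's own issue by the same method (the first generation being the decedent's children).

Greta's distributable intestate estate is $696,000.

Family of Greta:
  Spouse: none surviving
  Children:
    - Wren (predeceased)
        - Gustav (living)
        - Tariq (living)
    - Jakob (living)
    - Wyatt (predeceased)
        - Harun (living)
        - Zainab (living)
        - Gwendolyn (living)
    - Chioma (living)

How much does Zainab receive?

Zainab receives $58,000.

The entire $696,000 passes to the descendants.
That amount ($696,000) is divided into 4 shares of $174,000: Jakob and Chioma each take $174,000; Wren's $174,000 share passes to Wren's issue; Wyatt's $174,000 share passes to Wyatt's issue.
Wren's share ($174,000) is divided into 2 shares of $87,000: Gustav and Tariq each take $87,000.
Wyatt's share ($174,000) is divided into 3 shares of $58,000: Harun, Zainab, and Gwendolyn each take $58,000.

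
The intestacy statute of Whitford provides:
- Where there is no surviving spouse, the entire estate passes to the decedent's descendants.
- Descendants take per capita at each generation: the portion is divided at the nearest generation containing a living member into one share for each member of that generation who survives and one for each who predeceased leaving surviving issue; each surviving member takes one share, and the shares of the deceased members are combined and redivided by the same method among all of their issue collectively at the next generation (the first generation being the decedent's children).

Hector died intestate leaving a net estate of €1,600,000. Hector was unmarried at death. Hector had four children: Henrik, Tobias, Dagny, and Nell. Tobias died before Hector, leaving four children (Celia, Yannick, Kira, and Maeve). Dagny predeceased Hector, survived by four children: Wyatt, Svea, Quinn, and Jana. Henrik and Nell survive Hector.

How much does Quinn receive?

The entire €1,600,000 passes to the descendants.
That amount (€1,600,000) is divided at the children's generation into 4 shares of €400,000. Henrik and Nell each take €400,000. The 2 shares of the deceased (Tobias and Dagny) are combined into a pool of €800,000.
That pool (€800,000) is divided at the grandchildren's generation equally among Celia, Yannick, Kira, Maeve, Wyatt, Svea, Quinn, and Jana: €100,000 each.

Quinn receives €100,000.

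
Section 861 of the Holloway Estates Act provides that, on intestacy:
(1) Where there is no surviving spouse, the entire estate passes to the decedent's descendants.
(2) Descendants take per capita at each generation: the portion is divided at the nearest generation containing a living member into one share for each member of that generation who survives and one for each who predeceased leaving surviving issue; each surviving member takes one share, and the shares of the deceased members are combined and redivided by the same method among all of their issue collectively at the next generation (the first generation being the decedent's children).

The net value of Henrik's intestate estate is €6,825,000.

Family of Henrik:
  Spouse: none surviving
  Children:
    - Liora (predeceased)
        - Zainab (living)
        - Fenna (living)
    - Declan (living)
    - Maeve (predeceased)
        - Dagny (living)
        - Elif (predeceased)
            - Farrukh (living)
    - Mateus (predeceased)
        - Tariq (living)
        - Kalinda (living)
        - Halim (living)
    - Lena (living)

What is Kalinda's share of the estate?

Kalinda receives €585,000.

The entire €6,825,000 passes to the descendants.
That amount (€6,825,000) is divided at the children's generation into 5 shares of €1,365,000. Declan and Lena each take €1,365,000. The 3 shares of the deceased (Liora, Maeve, and Mateus) are combined into a pool of €4,095,000.
That pool (€4,095,000) is divided at the grandchildren's generation into 7 shares of €585,000. Zainab, Fenna, Dagny, Tariq, Kalinda, and Halim each take €585,000. The remaining share for the deceased Elif (€585,000) is carried to the next generation.
That pool (€585,000) passes entirely to Farrukh, the sole taker at the great-grandchildren's generation.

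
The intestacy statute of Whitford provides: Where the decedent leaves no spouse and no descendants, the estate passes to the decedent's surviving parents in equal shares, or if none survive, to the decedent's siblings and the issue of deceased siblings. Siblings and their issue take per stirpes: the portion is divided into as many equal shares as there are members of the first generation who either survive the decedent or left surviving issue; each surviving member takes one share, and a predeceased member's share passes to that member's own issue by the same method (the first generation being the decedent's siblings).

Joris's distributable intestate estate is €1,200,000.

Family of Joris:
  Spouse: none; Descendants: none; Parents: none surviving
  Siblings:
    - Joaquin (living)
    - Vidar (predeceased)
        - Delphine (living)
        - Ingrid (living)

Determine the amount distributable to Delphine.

Delphine receives €300,000.

The entire €1,200,000 passes to the siblings and their issue.
That amount (€1,200,000) is divided into 2 shares of €600,000: Joaquin takes €600,000; Vidar's €600,000 share passes to Vidar's issue.
Vidar's share (€600,000) is divided into 2 shares of €300,000: Delphine and Ingrid each take €300,000.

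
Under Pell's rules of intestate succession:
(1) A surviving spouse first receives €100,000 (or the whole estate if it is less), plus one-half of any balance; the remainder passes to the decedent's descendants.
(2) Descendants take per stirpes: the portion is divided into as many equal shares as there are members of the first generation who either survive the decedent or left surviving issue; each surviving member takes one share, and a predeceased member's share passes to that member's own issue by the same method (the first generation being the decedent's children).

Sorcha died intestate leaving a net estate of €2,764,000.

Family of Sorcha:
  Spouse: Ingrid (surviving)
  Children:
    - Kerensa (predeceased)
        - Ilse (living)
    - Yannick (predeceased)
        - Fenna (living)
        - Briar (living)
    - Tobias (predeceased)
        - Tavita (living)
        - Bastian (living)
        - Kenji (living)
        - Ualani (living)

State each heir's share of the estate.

Ingrid: €1,432,000; Ilse: €444,000; Fenna: €222,000; Briar: €222,000; Tavita: €111,000; Bastian: €111,000; Kenji: €111,000; Ualani: €111,000

Ingrid first takes €100,000, leaving a balance of €2,664,000. Ingrid then takes one-half of the balance (€1,332,000), for a total of €1,432,000. The remaining €1,332,000 passes to the descendants.
The descendants' portion (€1,332,000) is divided into 3 shares of €444,000: Kerensa's €444,000 share passes to Kerensa's issue; Yannick's €444,000 share passes to Yannick's issue; Tobias's €444,000 share passes to Tobias's issue.
Kerensa's share (€444,000) passes entirely to Ilse.
Yannick's share (€444,000) is divided into 2 shares of €222,000: Fenna and Briar each take €222,000.
Tobias's share (€444,000) is divided into 4 shares of €111,000: Tavita, Bastian, Kenji, and Ualani each take €111,000.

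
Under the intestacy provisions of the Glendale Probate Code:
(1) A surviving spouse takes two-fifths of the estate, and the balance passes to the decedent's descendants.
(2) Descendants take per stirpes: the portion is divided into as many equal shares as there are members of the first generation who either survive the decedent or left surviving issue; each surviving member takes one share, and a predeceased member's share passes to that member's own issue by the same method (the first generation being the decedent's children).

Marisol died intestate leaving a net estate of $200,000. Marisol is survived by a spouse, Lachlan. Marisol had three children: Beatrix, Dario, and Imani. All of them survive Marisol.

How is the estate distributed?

Lachlan takes two-fifths of $200,000 = $80,000. The remaining $120,000 passes to the descendants.
The descendants' portion ($120,000) is divided into 3 shares of $40,000: Beatrix, Dario, and Imani each take $40,000.

Lachlan: $80,000; Beatrix: $40,000; Dario: $40,000; Imani: $40,000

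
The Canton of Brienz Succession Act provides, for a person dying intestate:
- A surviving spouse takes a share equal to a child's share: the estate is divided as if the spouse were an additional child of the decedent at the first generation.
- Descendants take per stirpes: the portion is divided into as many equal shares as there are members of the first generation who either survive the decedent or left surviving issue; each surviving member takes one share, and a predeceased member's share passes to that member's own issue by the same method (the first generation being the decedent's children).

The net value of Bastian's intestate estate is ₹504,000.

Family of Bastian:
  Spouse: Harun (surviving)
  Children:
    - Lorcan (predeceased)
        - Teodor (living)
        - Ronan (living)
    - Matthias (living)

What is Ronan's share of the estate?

Ronan receives ₹84,000.

The spouse counts as an additional share at the children's level, so there are 3 primary shares of ₹168,000. Harun takes one such share (₹168,000).
The children's combined portion (₹336,000) is divided into 2 shares of ₹168,000: Matthias takes ₹168,000; Lorcan's ₹168,000 share passes to Lorcan's issue.
Lorcan's share (₹168,000) is divided into 2 shares of ₹84,000: Teodor and Ronan each take ₹84,000.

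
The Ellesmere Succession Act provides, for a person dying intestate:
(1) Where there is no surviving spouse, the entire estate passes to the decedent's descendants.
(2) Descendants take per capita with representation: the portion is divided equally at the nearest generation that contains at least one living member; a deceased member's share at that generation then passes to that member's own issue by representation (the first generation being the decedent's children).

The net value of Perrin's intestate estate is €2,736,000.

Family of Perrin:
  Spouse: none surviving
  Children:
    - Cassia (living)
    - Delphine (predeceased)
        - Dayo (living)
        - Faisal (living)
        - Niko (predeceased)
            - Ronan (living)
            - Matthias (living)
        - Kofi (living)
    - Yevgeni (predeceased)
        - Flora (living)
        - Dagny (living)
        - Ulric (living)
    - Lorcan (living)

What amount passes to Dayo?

The entire €2,736,000 passes to the descendants.
That amount (€2,736,000) is divided into 4 shares of €684,000: Cassia and Lorcan each take €684,000; Delphine's €684,000 share passes to Delphine's issue; Yevgeni's €684,000 share passes to Yevgeni's issue.
Delphine's share (€684,000) is divided into 4 shares of €171,000: Dayo, Faisal, and Kofi each take €171,000; Niko's €171,000 share passes to Niko's issue.
Niko's share (€171,000) is divided into 2 shares of €85,500: Ronan and Matthias each take €85,500.
Yevgeni's share (€684,000) is divided into 3 shares of €228,000: Flora, Dagny, and Ulric each take €228,000.

Dayo receives €171,000.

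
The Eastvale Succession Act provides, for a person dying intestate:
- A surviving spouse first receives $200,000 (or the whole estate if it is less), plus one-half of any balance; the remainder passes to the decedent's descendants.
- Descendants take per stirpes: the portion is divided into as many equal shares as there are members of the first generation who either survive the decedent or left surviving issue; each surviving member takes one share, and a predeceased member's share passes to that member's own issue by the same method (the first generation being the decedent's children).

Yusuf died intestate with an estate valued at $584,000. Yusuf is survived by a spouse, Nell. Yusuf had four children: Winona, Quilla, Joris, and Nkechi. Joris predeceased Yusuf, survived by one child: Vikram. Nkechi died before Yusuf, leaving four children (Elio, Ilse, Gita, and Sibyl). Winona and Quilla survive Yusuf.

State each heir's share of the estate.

Nell first takes $200,000, leaving a balance of $384,000. Nell then takes one-half of the balance ($192,000), for a total of $392,000. The remaining $192,000 passes to the descendants.
The descendants' portion ($192,000) is divided into 4 shares of $48,000: Winona and Quilla each take $48,000; Joris's $48,000 share passes to Joris's issue; Nkechi's $48,000 share passes to Nkechi's issue.
Joris's share ($48,000) passes entirely to Vikram.
Nkechi's share ($48,000) is divided into 4 shares of $12,000: Elio, Ilse, Gita, and Sibyl each take $12,000.

Nell: $392,000; Winona: $48,000; Quilla: $48,000; Vikram: $48,000; Elio: $12,000; Ilse: $12,000; Gita: $12,000; Sibyl: $12,000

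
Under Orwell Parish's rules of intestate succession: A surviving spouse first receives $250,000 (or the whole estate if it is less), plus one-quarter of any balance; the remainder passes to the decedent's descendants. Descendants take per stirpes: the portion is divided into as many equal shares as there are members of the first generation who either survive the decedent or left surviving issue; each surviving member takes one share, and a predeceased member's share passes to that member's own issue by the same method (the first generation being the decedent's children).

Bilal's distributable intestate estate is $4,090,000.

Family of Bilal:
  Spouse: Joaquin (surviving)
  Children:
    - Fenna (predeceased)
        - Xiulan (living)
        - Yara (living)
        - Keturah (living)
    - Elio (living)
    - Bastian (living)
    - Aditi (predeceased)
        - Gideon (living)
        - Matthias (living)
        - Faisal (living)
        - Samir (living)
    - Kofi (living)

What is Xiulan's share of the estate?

Joaquin first takes $250,000, leaving a balance of $3,840,000. Joaquin then takes one-quarter of the balance ($960,000), for a total of $1,210,000. The remaining $2,880,000 passes to the descendants.
The descendants' portion ($2,880,000) is divided into 5 shares of $576,000: Elio, Bastian, and Kofi each take $576,000; Fenna's $576,000 share passes to Fenna's issue; Aditi's $576,000 share passes to Aditi's issue.
Fenna's share ($576,000) is divided into 3 shares of $192,000: Xiulan, Yara, and Keturah each take $192,000.
Aditi's share ($576,000) is divided into 4 shares of $144,000: Gideon, Matthias, Faisal, and Samir each take $144,000.

Xiulan receives $192,000.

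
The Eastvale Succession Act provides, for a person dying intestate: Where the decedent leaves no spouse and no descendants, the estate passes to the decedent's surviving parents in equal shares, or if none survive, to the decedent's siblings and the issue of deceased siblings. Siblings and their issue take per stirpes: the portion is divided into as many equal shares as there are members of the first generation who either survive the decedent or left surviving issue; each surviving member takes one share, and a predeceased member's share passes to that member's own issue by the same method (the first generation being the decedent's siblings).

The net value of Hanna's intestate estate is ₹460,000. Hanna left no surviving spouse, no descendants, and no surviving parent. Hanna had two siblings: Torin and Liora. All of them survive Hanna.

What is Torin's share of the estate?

The entire ₹460,000 passes to the siblings and their issue.
That amount (₹460,000) is divided into 2 shares of ₹230,000: Torin and Liora each take ₹230,000.

Torin receives ₹230,000.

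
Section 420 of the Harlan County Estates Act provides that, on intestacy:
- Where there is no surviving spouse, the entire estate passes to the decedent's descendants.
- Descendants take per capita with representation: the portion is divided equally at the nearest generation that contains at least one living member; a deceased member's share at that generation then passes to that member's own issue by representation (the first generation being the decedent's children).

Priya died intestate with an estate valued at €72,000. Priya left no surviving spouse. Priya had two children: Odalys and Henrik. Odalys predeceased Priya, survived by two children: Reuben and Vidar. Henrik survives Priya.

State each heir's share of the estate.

Reuben: €18,000; Vidar: €18,000; Henrik: €36,000

The entire €72,000 passes to the descendants.
That amount (€72,000) is divided into 2 shares of €36,000: Henrik takes €36,000; Odalys's €36,000 share passes to Odalys's issue.
Odalys's share (€36,000) is divided into 2 shares of €18,000: Reuben and Vidar each take €18,000.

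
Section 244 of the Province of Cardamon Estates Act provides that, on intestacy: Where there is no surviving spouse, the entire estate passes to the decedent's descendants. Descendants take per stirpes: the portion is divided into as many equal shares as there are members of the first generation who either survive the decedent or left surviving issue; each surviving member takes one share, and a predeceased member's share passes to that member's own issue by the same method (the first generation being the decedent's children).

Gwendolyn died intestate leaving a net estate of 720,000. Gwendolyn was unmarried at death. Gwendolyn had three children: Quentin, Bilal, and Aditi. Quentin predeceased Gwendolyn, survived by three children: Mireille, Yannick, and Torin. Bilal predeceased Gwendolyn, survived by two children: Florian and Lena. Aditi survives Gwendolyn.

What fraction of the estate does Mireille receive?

Mireille receives 1/9 of the estate.

The entire 720,000 passes to the descendants.
That amount (720,000) is divided into 3 shares of 240,000: Aditi takes 240,000; Quentin's 240,000 share passes to Quentin's issue; Bilal's 240,000 share passes to Bilal's issue.
Quentin's share (240,000) is divided into 3 shares of 80,000: Mireille, Yannick, and Torin each take 80,000.
Bilal's share (240,000) is divided into 2 shares of 120,000: Florian and Lena each take 120,000.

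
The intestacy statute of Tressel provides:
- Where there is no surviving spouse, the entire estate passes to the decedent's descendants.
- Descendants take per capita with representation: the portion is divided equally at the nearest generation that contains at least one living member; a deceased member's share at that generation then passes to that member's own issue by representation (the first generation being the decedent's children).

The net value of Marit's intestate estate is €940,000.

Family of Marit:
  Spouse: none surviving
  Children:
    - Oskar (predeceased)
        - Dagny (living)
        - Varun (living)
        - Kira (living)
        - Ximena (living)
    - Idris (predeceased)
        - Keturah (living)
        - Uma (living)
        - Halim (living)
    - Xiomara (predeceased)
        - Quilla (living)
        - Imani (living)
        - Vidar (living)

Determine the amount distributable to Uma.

The entire €940,000 passes to the descendants.
No child survives, so the initial division is made at the grandchildren's generation.
That amount (€940,000) is divided into 10 shares of €94,000: Dagny, Varun, Kira, Ximena, Keturah, Uma, Halim, Quilla, Imani, and Vidar each take €94,000.

Uma receives €94,000.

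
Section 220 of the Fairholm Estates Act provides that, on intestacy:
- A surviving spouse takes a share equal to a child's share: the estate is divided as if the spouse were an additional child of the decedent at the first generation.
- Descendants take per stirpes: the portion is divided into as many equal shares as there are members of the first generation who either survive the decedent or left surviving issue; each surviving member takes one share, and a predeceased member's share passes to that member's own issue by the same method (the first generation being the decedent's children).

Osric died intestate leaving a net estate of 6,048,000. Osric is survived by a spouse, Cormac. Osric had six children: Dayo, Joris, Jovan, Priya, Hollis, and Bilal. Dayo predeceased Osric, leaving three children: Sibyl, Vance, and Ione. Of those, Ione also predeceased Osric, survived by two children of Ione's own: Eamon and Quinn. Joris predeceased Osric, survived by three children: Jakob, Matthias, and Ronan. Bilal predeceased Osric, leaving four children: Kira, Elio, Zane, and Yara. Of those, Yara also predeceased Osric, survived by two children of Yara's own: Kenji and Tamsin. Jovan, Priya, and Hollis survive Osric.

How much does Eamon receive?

The spouse counts as an additional share at the children's level, so there are 7 primary shares of 864,000. Cormac takes one such share (864,000).
The children's combined portion (5,184,000) is divided into 6 shares of 864,000: Jovan, Priya, and Hollis each take 864,000; Dayo's 864,000 share passes to Dayo's issue; Joris's 864,000 share passes to Joris's issue; Bilal's 864,000 share passes to Bilal's issue.
Dayo's share (864,000) is divided into 3 shares of 288,000: Sibyl and Vance each take 288,000; Ione's 288,000 share passes to Ione's issue.
Ione's share (288,000) is divided into 2 shares of 144,000: Eamon and Quinn each take 144,000.
Joris's share (864,000) is divided into 3 shares of 288,000: Jakob, Matthias, and Ronan each take 288,000.
Bilal's share (864,000) is divided into 4 shares of 216,000: Kira, Elio, and Zane each take 216,000; Yara's 216,000 share passes to Yara's issue.
Yara's share (216,000) is divided into 2 shares of 108,000: Kenji and Tamsin each take 108,000.

Eamon receives 144,000.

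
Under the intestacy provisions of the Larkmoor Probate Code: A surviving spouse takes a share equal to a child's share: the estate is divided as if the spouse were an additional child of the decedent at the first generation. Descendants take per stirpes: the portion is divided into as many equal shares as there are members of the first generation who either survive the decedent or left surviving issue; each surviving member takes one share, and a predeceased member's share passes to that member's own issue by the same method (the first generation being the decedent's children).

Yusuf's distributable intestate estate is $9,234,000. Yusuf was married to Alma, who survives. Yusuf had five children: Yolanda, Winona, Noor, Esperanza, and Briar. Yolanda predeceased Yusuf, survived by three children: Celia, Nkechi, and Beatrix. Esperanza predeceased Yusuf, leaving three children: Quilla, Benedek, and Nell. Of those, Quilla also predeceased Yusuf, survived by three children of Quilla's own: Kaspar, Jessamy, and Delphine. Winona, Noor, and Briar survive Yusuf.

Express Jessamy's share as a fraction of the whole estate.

Jessamy receives 1/54 of the estate.

The spouse counts as an additional share at the children's level, so there are 6 primary shares of $1,539,000. Alma takes one such share ($1,539,000).
The children's combined portion ($7,695,000) is divided into 5 shares of $1,539,000: Winona, Noor, and Briar each take $1,539,000; Yolanda's $1,539,000 share passes to Yolanda's issue; Esperanza's $1,539,000 share passes to Esperanza's issue.
Yolanda's share ($1,539,000) is divided into 3 shares of $513,000: Celia, Nkechi, and Beatrix each take $513,000.
Esperanza's share ($1,539,000) is divided into 3 shares of $513,000: Benedek and Nell each take $513,000; Quilla's $513,000 share passes to Quilla's issue.
Quilla's share ($513,000) is divided into 3 shares of $171,000: Kaspar, Jessamy, and Delphine each take $171,000.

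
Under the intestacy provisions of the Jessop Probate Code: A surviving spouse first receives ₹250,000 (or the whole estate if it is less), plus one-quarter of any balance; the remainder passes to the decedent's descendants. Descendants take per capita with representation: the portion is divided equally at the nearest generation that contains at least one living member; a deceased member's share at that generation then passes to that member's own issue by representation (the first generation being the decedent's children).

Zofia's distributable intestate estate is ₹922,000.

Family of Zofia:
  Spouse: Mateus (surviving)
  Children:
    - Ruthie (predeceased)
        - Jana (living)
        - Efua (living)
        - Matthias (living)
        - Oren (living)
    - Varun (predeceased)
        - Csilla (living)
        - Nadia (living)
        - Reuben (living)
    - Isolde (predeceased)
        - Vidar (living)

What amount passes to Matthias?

Mateus first takes ₹250,000, leaving a balance of ₹672,000. Mateus then takes one-quarter of the balance (₹168,000), for a total of ₹418,000. The remaining ₹504,000 passes to the descendants.
No child survives, so the initial division is made at the grandchildren's generation.
The descendants' portion (₹504,000) is divided into 8 shares of ₹63,000: Jana, Efua, Matthias, Oren, Csilla, Nadia, Reuben, and Vidar each take ₹63,000.

Matthias receives ₹63,000.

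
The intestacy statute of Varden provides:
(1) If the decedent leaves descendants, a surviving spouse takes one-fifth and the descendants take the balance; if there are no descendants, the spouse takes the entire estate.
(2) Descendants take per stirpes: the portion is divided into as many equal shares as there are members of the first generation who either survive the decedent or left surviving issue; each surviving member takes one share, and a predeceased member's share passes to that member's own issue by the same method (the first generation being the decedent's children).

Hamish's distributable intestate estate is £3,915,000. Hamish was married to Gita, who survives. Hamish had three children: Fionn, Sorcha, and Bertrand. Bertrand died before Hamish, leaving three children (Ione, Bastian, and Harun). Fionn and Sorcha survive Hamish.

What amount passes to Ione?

Gita takes one-fifth of £3,915,000 = £783,000. The remaining £3,132,000 passes to the descendants.
The descendants' portion (£3,132,000) is divided into 3 shares of £1,044,000: Fionn and Sorcha each take £1,044,000; Bertrand's £1,044,000 share passes to Bertrand's issue.
Bertrand's share (£1,044,000) is divided into 3 shares of £348,000: Ione, Bastian, and Harun each take £348,000.

Ione receives £348,000.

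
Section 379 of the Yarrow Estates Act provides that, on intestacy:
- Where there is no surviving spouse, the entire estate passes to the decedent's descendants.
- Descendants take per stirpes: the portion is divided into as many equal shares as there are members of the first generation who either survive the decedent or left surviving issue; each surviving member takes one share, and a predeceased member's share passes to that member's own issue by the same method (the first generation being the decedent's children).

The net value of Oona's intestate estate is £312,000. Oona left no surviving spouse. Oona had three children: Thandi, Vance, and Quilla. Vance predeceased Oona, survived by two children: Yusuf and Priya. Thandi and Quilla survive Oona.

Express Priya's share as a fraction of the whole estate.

The entire £312,000 passes to the descendants.
That amount (£312,000) is divided into 3 shares of £104,000: Thandi and Quilla each take £104,000; Vance's £104,000 share passes to Vance's issue.
Vance's share (£104,000) is divided into 2 shares of £52,000: Yusuf and Priya each take £52,000.

Priya receives 1/6 of the estate.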